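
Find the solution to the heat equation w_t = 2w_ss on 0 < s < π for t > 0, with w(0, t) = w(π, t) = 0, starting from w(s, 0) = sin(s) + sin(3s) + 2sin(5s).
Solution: Separating variables: w = Σ c_n exp(-2n²t) sin(ns). From w(s,0) = sin(s) + sin(3s) + 2sin(5s): c_1=1, c_3=1, c_5=2.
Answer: w(s, t) = exp(-2t)sin(s) + exp(-18t)sin(3s) + 2exp(-50t)sin(5s)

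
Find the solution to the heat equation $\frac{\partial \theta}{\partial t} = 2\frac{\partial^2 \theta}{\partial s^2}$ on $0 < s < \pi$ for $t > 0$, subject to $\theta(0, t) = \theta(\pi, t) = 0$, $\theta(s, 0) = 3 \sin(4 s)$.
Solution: Separating variables: $\theta = \sum c_n e^{-2n^2t} \sin(ns)$. From $\theta(s,0) = 3 \sin(4 s)$: $c_4=3$.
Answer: $\theta(s, t) = 3 e^{-32 t} \sin(4 s)$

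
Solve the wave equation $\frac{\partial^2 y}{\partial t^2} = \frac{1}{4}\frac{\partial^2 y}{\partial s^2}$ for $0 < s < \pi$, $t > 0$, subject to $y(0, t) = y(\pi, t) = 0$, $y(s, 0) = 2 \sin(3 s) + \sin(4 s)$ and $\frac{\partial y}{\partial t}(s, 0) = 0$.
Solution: Using separation of variables $y = X(s)T(t)$:
Eigenfunctions: $\sin(ns)$, $n = 1, 2, 3, \ldots$
General solution: $y(s, t) = \sum [A_n \cos(n t/2) + B_n \sin(n t/2)] \sin(ns)$
From $y(s,0) = 2 \sin(3 s) + \sin(4 s)$: $A_3=2, A_4=1$. From $y_t(s,0) = 0$: all $B_n = 0$.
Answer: $y(s, t) = 2 \sin(3 s) \cos(3 t/2) + \sin(4 s) \cos(2 t)$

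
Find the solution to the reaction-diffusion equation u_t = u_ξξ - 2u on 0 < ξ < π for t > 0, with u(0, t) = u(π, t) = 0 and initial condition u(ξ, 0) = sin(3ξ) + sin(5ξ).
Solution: Substitute u = exp(-2t)w.
Then u_t = exp(-2t)(w_t - 2w), u_ξξ = exp(-2t)w_ξξ; substituting and dividing by exp(-2t), the lower-order terms cancel: w_t = w_ξξ (standard heat equation).
Data for w: w(ξ,0) = u(ξ,0) = sin(3ξ) + sin(5ξ). The boundary conditions carry over: w(0,t) = w(π,t) = 0.
Separating variables: w = Σ c_n exp(-n²t) sin(nξ). From w(ξ,0) = sin(3ξ) + sin(5ξ): c_3=1, c_5=1.
So w(ξ,t) = exp(-9t)sin(3ξ) + exp(-25t)sin(5ξ), and u(ξ,t) = exp(-2t)w(ξ,t).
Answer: u(ξ, t) = exp(-11t)sin(3ξ) + exp(-27t)sin(5ξ)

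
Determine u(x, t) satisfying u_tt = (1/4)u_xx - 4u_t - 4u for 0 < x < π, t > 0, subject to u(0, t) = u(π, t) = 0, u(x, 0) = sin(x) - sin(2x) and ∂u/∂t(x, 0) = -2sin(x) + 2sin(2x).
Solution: Substitute u = exp(-2t)w, i.e. w = exp(2t)u.
By the product rule, u_t = exp(-2t)(w_t - 2w), u_tt = exp(-2t)(w_tt - 4w_t + 4w), u_xx = exp(-2t)w_xx.
Substituting into the PDE and dividing by exp(-2t): w_tt - 4w_t + 4w = (1/4)w_xx - 4(w_t - 2w) - 4w.
The lower-order terms cancel, leaving the standard wave equation w_tt = (1/4)w_xx.
Initial data for w: w(x,0) = u(x,0) = sin(x) - sin(2x); w_t(x,0) = u_t(x,0) + 2u(x,0) = 0. The boundary conditions carry over: w(0,t) = w(π,t) = 0.
Solve for w:
  Using separation of variables w = X(x)T(t):
  Eigenfunctions: sin(nx), n = 1, 2, 3, ...
  General solution: w(x, t) = Σ [A_n cos(n t/2) + B_n sin(n t/2)] sin(nx)
  From w(x,0) = sin(x) - sin(2x): A_1=1, A_2=-1. From w_t(x,0) = 0: all B_n = 0.
Hence w(x,t) = sin(x)cos(t/2) - sin(2x)cos(t).
Transform back: u(x,t) = exp(-2t)w(x,t).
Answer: u(x, t) = exp(-2t)sin(x)cos(t/2) - exp(-2t)sin(2x)cos(t)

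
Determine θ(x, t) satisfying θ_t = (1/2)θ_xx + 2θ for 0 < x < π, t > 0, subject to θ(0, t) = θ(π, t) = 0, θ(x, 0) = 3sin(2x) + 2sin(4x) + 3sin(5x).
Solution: Substitute θ = exp(2t)u, i.e. u = exp(-2t)θ.
By the product rule, θ_t = exp(2t)(u_t + 2u), θ_xx = exp(2t)u_xx.
Substituting into the PDE and dividing by exp(2t): u_t + 2u = (1/2)u_xx + 2u.
The lower-order terms cancel, leaving the standard heat equation u_t = (1/2)u_xx.
Initial data for u: u(x,0) = θ(x,0) = 3sin(2x) + 2sin(4x) + 3sin(5x). The boundary conditions carry over: u(0,t) = u(π,t) = 0.
Solve for u:
  Using separation of variables u = X(x)G(t):
  Eigenfunctions: sin(nx), n = 1, 2, 3, ...
  General solution: u(x, t) = Σ c_n sin(nx) exp(-n² t/2)
  Matching u(x,0) = 3sin(2x) + 2sin(4x) + 3sin(5x) term by term: c_2=3, c_4=2, c_5=3.
Hence u(x,t) = 3exp(-2t)sin(2x) + 2exp(-8t)sin(4x) + 3exp(-25t/2)sin(5x).
Transform back: θ(x,t) = exp(2t)u(x,t).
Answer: θ(x, t) = 3sin(2x) + 2exp(-6t)sin(4x) + 3exp(-21t/2)sin(5x)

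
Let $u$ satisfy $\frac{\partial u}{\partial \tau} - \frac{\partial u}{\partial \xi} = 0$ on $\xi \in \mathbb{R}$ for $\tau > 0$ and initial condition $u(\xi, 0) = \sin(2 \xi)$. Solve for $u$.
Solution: By method of characteristics (waves move left with speed 1):
Along characteristics $\xi + \tau =$ const, $u$ is constant, so $u(\xi,\tau) = f(\xi + \tau)$ with $f = u( \cdot , 0)$.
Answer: $u(\xi, \tau) = \sin(2 \tau + 2 \xi)$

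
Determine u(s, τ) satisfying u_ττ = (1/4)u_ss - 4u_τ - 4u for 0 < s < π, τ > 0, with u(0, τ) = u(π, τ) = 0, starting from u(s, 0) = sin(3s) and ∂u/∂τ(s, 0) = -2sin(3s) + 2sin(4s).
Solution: Substitute u = exp(-2τ)w, i.e. w = exp(2τ)u.
By the product rule, u_τ = exp(-2τ)(w_τ - 2w), u_ττ = exp(-2τ)(w_ττ - 4w_τ + 4w), u_ss = exp(-2τ)w_ss.
Substituting into the PDE and dividing by exp(-2τ): w_ττ - 4w_τ + 4w = (1/4)w_ss - 4(w_τ - 2w) - 4w.
The lower-order terms cancel, leaving the standard wave equation w_ττ = (1/4)w_ss.
Initial data for w: w(s,0) = u(s,0) = sin(3s); w_τ(s,0) = u_τ(s,0) + 2u(s,0) = 2sin(4s). The boundary conditions carry over: w(0,τ) = w(π,τ) = 0.
Solve for w:
  Using separation of variables w = X(s)T(τ):
  Eigenfunctions: sin(ns), n = 1, 2, 3, ...
  General solution: w(s, τ) = Σ [A_n cos(n τ/2) + B_n sin(n τ/2)] sin(ns)
  From w(s,0) = sin(3s): A_3=1. From w_τ(s,0) = 2sin(4s), using w_τ(s,0) = Σ ω_n B_n sin(ns) with ω_n = n/2: B_4 = 2/2 = 1.
Hence w(s,τ) = sin(3s)cos(3τ/2) + sin(4s)sin(2τ).
Transform back: u(s,τ) = exp(-2τ)w(s,τ).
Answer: u(s, τ) = exp(-2τ)sin(3s)cos(3τ/2) + exp(-2τ)sin(4s)sin(2τ)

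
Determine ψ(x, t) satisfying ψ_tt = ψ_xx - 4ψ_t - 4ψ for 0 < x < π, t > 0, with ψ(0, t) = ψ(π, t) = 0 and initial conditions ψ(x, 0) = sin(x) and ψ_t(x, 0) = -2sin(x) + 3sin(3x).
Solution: Substitute ψ = exp(-2t)u.
Then ψ_t = exp(-2t)(u_t - 2u), ψ_tt = exp(-2t)(u_tt - 4u_t + 4u), ψ_xx = exp(-2t)u_xx; substituting and dividing by exp(-2t), the lower-order terms cancel: u_tt = u_xx (standard wave equation).
Data for u: u(x,0) = ψ(x,0) = sin(x); u_t(x,0) = ψ_t(x,0) + 2ψ(x,0) = 3sin(3x). The boundary conditions carry over: u(0,t) = u(π,t) = 0.
Separating variables: u = Σ [A_n cos(ω_n t) + B_n sin(ω_n t)] sin(nx), ω_n = n. From ICs (B_n = velocity coefficient / ω_n): A_1=1, B_3=1.
So u(x,t) = sin(3t)sin(3x) + sin(x)cos(t), and ψ(x,t) = exp(-2t)u(x,t).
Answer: ψ(x, t) = exp(-2t)sin(3t)sin(3x) + exp(-2t)sin(x)cos(t)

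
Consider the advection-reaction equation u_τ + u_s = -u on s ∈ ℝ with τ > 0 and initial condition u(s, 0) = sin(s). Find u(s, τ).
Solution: Substitute u = exp(-τ)w.
Then u_τ = exp(-τ)(w_τ - w), u_s = exp(-τ)w_s; substituting and dividing by exp(-τ), the lower-order terms cancel: w_τ + w_s = 0 (standard advection equation).
Data for w: w(s,0) = u(s,0) = sin(s).
By characteristics (ds/dτ = 1), w(s,τ) = f(s - τ) with f = w(·, 0).
So w(s,τ) = sin(s - τ), and u(s,τ) = exp(-τ)w(s,τ).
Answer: u(s, τ) = exp(-τ)sin(s - τ)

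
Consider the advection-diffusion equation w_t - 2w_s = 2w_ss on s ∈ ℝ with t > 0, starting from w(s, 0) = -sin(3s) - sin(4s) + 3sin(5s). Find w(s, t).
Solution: Moving frame: η = s + 2t, σ = t, w = u(η,σ), so w_t = u_σ + 2u_η and w_ss = u_ηη.
Hence w_t - 2w_s = u_σ and the PDE becomes the heat equation u_σ = 2u_ηη on η ∈ ℝ.
Initial data: u(η,0) = w(η,0) = -sin(3η) - sin(4η) + 3sin(5η). Each mode sin(nη) decays as exp(-2n²σ) on ℝ, so u(η,σ) = Σ c_n exp(-2n²σ) sin(nη) with c_3=-1, c_4=-1, c_5=3: u(η,σ) = -exp(-18σ)sin(3η) - exp(-32σ)sin(4η) + 3exp(-50σ)sin(5η).
Substituting back: w(s,t) = u(s + 2t, t).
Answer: w(s, t) = -exp(-18t)sin(3s + 6t) - exp(-32t)sin(4s + 8t) + 3exp(-50t)sin(5s + 10t)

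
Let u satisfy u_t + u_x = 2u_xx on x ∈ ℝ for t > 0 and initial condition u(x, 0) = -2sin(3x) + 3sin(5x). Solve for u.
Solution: Moving frame: η = x - t, σ = t, u = w(η,σ), so u_t = w_σ - w_η and u_xx = w_ηη.
Hence u_t + u_x = w_σ and the PDE becomes the heat equation w_σ = 2w_ηη on η ∈ ℝ.
Initial data: w(η,0) = u(η,0) = -2sin(3η) + 3sin(5η). Each mode sin(nη) decays as exp(-2n²σ) on ℝ, so w(η,σ) = Σ c_n exp(-2n²σ) sin(nη) with c_3=-2, c_5=3: w(η,σ) = -2exp(-18σ)sin(3η) + 3exp(-50σ)sin(5η).
Substituting back: u(x,t) = w(x - t, t).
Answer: u(x, t) = 2exp(-18t)sin(3t - 3x) - 3exp(-50t)sin(5t - 5x)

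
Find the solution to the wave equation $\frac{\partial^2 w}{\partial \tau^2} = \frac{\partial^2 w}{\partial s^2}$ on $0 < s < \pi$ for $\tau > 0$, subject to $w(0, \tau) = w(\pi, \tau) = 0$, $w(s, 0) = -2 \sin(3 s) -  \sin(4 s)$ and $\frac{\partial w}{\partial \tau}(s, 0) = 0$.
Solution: Separating variables: $w = \sum [A_n \cos(\omega_n \tau) + B_n \sin(\omega_n \tau)] \sin(ns)$, $\omega_n = n$. From ICs: $A_3=-2, A_4=-1$.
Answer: $w(s, \tau) = -2 \sin(3 s) \cos(3 \tau) -  \sin(4 s) \cos(4 \tau)$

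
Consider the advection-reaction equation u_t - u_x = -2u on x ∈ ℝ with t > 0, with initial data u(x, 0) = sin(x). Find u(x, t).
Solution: Substitute u = exp(-2t)w, i.e. w = exp(2t)u.
By the product rule, u_t = exp(-2t)(w_t - 2w), u_x = exp(-2t)w_x.
Substituting into the PDE and dividing by exp(-2t): w_t - 2w - w_x = -2w.
The lower-order terms cancel, leaving the standard advection equation w_t - w_x = 0.
Initial data for w: w(x,0) = u(x,0) = sin(x).
Solve for w:
  By method of characteristics (waves move left with speed 1):
  Along characteristics x + t = const, w is constant, so w(x,t) = f(x + t) with f = w(·, 0).
Hence w(x,t) = sin(t + x).
Transform back: u(x,t) = exp(-2t)w(x,t).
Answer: u(x, t) = exp(-2t)sin(t + x)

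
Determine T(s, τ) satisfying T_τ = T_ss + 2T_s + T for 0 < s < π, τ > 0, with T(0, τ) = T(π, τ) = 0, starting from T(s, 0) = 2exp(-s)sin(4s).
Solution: Substitute T = exp(-s)u.
Then T_s = exp(-s)(u_s - u), T_ss = exp(-s)(u_ss - 2u_s + u), T_τ = exp(-s)u_τ; substituting and dividing by exp(-s), the lower-order terms cancel: u_τ = u_ss (standard heat equation).
Data for u: u(s,0) = exp(s)T(s,0) = 2sin(4s). The boundary conditions carry over: u(0,τ) = u(π,τ) = 0.
Separating variables: u = Σ c_n exp(-n²τ) sin(ns). From u(s,0) = 2sin(4s): c_4=2.
So u(s,τ) = 2exp(-16τ)sin(4s), and T(s,τ) = exp(-s)u(s,τ).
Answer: T(s, τ) = 2exp(-s)exp(-16τ)sin(4s)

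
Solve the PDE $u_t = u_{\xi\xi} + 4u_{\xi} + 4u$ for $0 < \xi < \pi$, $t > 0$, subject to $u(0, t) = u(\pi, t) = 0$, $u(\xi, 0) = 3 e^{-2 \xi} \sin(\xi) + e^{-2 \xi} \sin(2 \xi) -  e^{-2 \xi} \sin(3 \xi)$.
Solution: Substitute $u = e^{-2\xi}w$.
Then $u_{\xi} = e^{-2\xi}(w_{\xi} - 2w)$, $u_{\xi\xi} = e^{-2\xi}(w_{\xi\xi} - 4w_{\xi} + 4w)$, $u_t = e^{-2\xi}w_t$; substituting and dividing by $e^{-2\xi}$, the lower-order terms cancel: $w_t = w_{\xi\xi}$ (standard heat equation).
Data for $w$: $w(\xi,0) = e^{2\xi}u(\xi,0) = 3 \sin(\xi) + \sin(2 \xi) - \sin(3 \xi)$. The boundary conditions carry over: $w(0,t) = w(\pi,t) = 0$.
Separating variables: $w = \sum c_n e^{-n^2t} \sin(n\xi)$. From $w(\xi,0) = 3 \sin(\xi) + \sin(2 \xi) - \sin(3 \xi)$: $c_1=3, c_2=1, c_3=-1$.
So $w(\xi,t) = 3 e^{-t} \sin(\xi) + e^{-4 t} \sin(2 \xi) - e^{-9 t} \sin(3 \xi)$, and $u(\xi,t) = e^{-2\xi}w(\xi,t)$.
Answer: $u(\xi, t) = 3 e^{-2 \xi} e^{-t} \sin(\xi) + e^{-2 \xi} e^{-4 t} \sin(2 \xi) -  e^{-2 \xi} e^{-9 t} \sin(3 \xi)$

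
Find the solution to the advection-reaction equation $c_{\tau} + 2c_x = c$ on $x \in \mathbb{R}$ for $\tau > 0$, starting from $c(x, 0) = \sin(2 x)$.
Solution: Substitute $c = e^{\tau}u$, i.e. $u = e^{-\tau}c$.
By the product rule, $c_{\tau} = e^{\tau}(u_{\tau} + u)$, $c_x = e^{\tau}u_x$.
Substituting into the PDE and dividing by $e^{\tau}$: $u_{\tau} + u + 2u_x = u$.
The lower-order terms cancel, leaving the standard advection equation $u_{\tau} + 2u_x = 0$.
Initial data for $u$: $u(x,0) = c(x,0) = \sin(2 x)$.
Solve for $u$:
  By method of characteristics (waves move right with speed 2):
  Along characteristics $x - 2\tau =$ const, $u$ is constant, so $u(x,\tau) = f(x - 2\tau)$ with $f = u( \cdot , 0)$.
Hence $u(x,\tau) = \sin(2 x - 4 \tau)$.
Transform back: $c(x,\tau) = e^{\tau}u(x,\tau)$.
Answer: $c(x, \tau) = - e^{\tau} \sin(4 \tau - 2 x)$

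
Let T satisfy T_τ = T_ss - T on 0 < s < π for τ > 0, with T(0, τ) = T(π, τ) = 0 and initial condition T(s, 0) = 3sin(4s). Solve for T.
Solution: Substitute T = exp(-τ)u, i.e. u = exp(τ)T.
By the product rule, T_τ = exp(-τ)(u_τ - u), T_ss = exp(-τ)u_ss.
Substituting into the PDE and dividing by exp(-τ): u_τ - u = u_ss - u.
The lower-order terms cancel, leaving the standard heat equation u_τ = u_ss.
Initial data for u: u(s,0) = T(s,0) = 3sin(4s). The boundary conditions carry over: u(0,τ) = u(π,τ) = 0.
Solve for u:
  Using separation of variables u = X(s)G(τ):
  Eigenfunctions: sin(ns), n = 1, 2, 3, ...
  General solution: u(s, τ) = Σ c_n sin(ns) exp(-n² τ)
  Matching u(s,0) = 3sin(4s) term by term: c_4=3.
Hence u(s,τ) = 3exp(-16τ)sin(4s).
Transform back: T(s,τ) = exp(-τ)u(s,τ).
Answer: T(s, τ) = 3exp(-17τ)sin(4s)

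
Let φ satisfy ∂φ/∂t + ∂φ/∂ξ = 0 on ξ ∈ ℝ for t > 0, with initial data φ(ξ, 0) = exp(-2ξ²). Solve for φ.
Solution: By characteristics (dξ/dt = 1), φ(ξ,t) = f(ξ - t) with f = φ(·, 0).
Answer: φ(ξ, t) = exp(-2(-t + ξ)²)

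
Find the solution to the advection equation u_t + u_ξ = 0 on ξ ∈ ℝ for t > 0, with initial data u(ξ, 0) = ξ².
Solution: By method of characteristics (waves move right with speed 1):
Along characteristics ξ - t = const, u is constant, so u(ξ,t) = f(ξ - t) with f = u(·, 0).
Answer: u(ξ, t) = t² - 2tξ + ξ²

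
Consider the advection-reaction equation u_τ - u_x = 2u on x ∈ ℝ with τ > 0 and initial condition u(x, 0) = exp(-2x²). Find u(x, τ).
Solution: Substitute u = exp(2τ)w, i.e. w = exp(-2τ)u.
By the product rule, u_τ = exp(2τ)(w_τ + 2w), u_x = exp(2τ)w_x.
Substituting into the PDE and dividing by exp(2τ): w_τ + 2w - w_x = 2w.
The lower-order terms cancel, leaving the standard advection equation w_τ - w_x = 0.
Initial data for w: w(x,0) = u(x,0) = exp(-2x²).
Solve for w:
  By method of characteristics (waves move left with speed 1):
  Along characteristics x + τ = const, w is constant, so w(x,τ) = f(x + τ) with f = w(·, 0).
Hence w(x,τ) = exp(-2(x + τ)²).
Transform back: u(x,τ) = exp(2τ)w(x,τ).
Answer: u(x, τ) = exp(2τ)exp(-2(x + τ)²)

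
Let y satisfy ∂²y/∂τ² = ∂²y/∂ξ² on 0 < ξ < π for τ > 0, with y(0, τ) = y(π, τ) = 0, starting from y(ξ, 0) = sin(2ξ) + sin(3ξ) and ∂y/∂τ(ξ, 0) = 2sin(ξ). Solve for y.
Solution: Separating variables: y = Σ [A_n cos(ω_n τ) + B_n sin(ω_n τ)] sin(nξ), ω_n = n. From ICs (B_n = velocity coefficient / ω_n): A_2=1, A_3=1, B_1=2.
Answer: y(ξ, τ) = 2sin(ξ)sin(τ) + sin(2ξ)cos(2τ) + sin(3ξ)cos(3τ)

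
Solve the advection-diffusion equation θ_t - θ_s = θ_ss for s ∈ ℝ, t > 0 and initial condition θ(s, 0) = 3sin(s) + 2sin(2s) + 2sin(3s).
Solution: Moving frame: η = s + t, σ = t, θ = u(η,σ), so θ_t = u_σ + u_η and θ_ss = u_ηη.
Hence θ_t - θ_s = u_σ and the PDE becomes the heat equation u_σ = u_ηη on η ∈ ℝ.
Initial data: u(η,0) = θ(η,0) = 3sin(η) + 2sin(2η) + 2sin(3η). Each mode sin(nη) decays as exp(-n²σ) on ℝ, so u(η,σ) = Σ c_n exp(-n²σ) sin(nη) with c_1=3, c_2=2, c_3=2: u(η,σ) = 3exp(-σ)sin(η) + 2exp(-4σ)sin(2η) + 2exp(-9σ)sin(3η).
Substituting back: θ(s,t) = u(s + t, t).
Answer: θ(s, t) = 3exp(-t)sin(s + t) + 2exp(-4t)sin(2s + 2t) + 2exp(-9t)sin(3s + 3t)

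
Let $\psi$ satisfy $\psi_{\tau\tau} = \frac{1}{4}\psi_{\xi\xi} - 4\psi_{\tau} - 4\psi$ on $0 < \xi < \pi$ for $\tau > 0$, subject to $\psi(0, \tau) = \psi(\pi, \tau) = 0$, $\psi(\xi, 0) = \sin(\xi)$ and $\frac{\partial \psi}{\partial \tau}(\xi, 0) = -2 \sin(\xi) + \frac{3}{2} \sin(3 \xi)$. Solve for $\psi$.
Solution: Substitute $\psi = e^{-2\tau}u$.
Then $\psi_{\tau} = e^{-2\tau}(u_{\tau} - 2u)$, $\psi_{\tau\tau} = e^{-2\tau}(u_{\tau\tau} - 4u_{\tau} + 4u)$, $\psi_{\xi\xi} = e^{-2\tau}u_{\xi\xi}$; substituting and dividing by $e^{-2\tau}$, the lower-order terms cancel: $u_{\tau\tau} = \frac{1}{4}u_{\xi\xi}$ (standard wave equation).
Data for $u$: $u(\xi,0) = \psi(\xi,0) = \sin(\xi)$; $u_{\tau}(\xi,0) = \psi_{\tau}(\xi,0) + 2\psi(\xi,0) = \frac{3}{2} \sin(3 \xi)$. The boundary conditions carry over: $u(0,\tau) = u(\pi,\tau) = 0$.
Separating variables: $u = \sum [A_n \cos(\omega_n \tau) + B_n \sin(\omega_n \tau)] \sin(n\xi)$, $\omega_n = n/2$. From ICs ($B_n$ = velocity coefficient / $\omega_n$): $A_1=1, B_3=1$.
So $u(\xi,\tau) = \sin(\xi) \cos(\tau/2) + \sin(3 \xi) \sin(3 \tau/2)$, and $\psi(\xi,\tau) = e^{-2\tau}u(\xi,\tau)$.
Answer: $\psi(\xi, \tau) = e^{-2 \tau} \sin(3 \tau/2) \sin(3 \xi) + e^{-2 \tau} \sin(\xi) \cos(\tau/2)$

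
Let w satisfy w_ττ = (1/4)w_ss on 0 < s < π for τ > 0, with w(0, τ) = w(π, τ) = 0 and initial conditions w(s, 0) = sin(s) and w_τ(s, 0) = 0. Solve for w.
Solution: Separating variables: w = Σ [A_n cos(ω_n τ) + B_n sin(ω_n τ)] sin(ns), ω_n = n/2. From ICs: A_1=1.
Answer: w(s, τ) = sin(s)cos(τ/2)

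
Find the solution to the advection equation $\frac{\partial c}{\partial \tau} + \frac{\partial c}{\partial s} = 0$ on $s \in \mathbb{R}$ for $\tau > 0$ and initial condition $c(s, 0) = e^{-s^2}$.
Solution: By method of characteristics (waves move right with speed 1):
Along characteristics $s - \tau =$ const, $c$ is constant, so $c(s,\tau) = f(s - \tau)$ with $f = c( \cdot , 0)$.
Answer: $c(s, \tau) = e^{-(-\tau + s)^2}$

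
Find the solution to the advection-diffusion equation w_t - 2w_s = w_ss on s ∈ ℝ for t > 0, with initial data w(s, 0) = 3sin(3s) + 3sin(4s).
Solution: Moving frame: η = s + 2t, σ = t, w = u(η,σ), so w_t = u_σ + 2u_η and w_ss = u_ηη.
Hence w_t - 2w_s = u_σ and the PDE becomes the heat equation u_σ = u_ηη on η ∈ ℝ.
Initial data: u(η,0) = w(η,0) = 3sin(3η) + 3sin(4η). Each mode sin(nη) decays as exp(-n²σ) on ℝ, so u(η,σ) = Σ c_n exp(-n²σ) sin(nη) with c_3=3, c_4=3: u(η,σ) = 3exp(-9σ)sin(3η) + 3exp(-16σ)sin(4η).
Substituting back: w(s,t) = u(s + 2t, t).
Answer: w(s, t) = 3exp(-9t)sin(3s + 6t) + 3exp(-16t)sin(4s + 8t)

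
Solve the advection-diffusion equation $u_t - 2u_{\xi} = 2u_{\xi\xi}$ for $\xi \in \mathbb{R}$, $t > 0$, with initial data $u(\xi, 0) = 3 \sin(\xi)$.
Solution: Moving frame: $\eta = \xi + 2t$, $\sigma = t$, $u = w(\eta,\sigma)$, so $u_t = w_{\sigma} + 2w_{\eta}$ and $u_{\xi\xi} = w_{\eta\eta}$.
Hence $u_t - 2u_{\xi} = w_{\sigma}$ and the PDE becomes the heat equation $w_{\sigma} = 2w_{\eta\eta}$ on $\eta \in \mathbb{R}$.
Initial data: $w(\eta,0) = u(\eta,0) = 3 \sin(\eta)$. Each mode $\sin(n\eta)$ decays as $e^{-2n^2\sigma}$ on $\mathbb{R}$, so $w(\eta,\sigma) = \sum c_n e^{-2n^2\sigma} \sin(n\eta)$ with $c_1=3$: $w(\eta,\sigma) = 3 e^{-2 \sigma} \sin(\eta)$.
Substituting back: $u(\xi,t) = w(\xi + 2t, t)$.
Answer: $u(\xi, t) = 3 e^{-2 t} \sin(\xi + 2 t)$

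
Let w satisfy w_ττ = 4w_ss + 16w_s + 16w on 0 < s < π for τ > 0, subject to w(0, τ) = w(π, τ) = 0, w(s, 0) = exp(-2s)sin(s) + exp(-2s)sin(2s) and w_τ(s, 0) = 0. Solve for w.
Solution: Substitute w = exp(-2s)u.
Then w_s = exp(-2s)(u_s - 2u), w_ss = exp(-2s)(u_ss - 4u_s + 4u), w_ττ = exp(-2s)u_ττ; substituting and dividing by exp(-2s), the lower-order terms cancel: u_ττ = 4u_ss (standard wave equation).
Data for u: u(s,0) = exp(2s)w(s,0) = sin(s) + sin(2s); u_τ(s,0) = exp(2s)w_τ(s,0) = 0. The boundary conditions carry over: u(0,τ) = u(π,τ) = 0.
Separating variables: u = Σ [A_n cos(ω_n τ) + B_n sin(ω_n τ)] sin(ns), ω_n = 2n. From ICs: A_1=1, A_2=1.
So u(s,τ) = sin(s)cos(2τ) + sin(2s)cos(4τ), and w(s,τ) = exp(-2s)u(s,τ).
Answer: w(s, τ) = exp(-2s)sin(s)cos(2τ) + exp(-2s)sin(2s)cos(4τ)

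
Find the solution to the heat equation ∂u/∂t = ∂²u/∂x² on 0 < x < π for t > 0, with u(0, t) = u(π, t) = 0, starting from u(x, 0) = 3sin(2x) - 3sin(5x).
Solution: Separating variables: u = Σ c_n exp(-n²t) sin(nx). From u(x,0) = 3sin(2x) - 3sin(5x): c_2=3, c_5=-3.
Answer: u(x, t) = 3exp(-4t)sin(2x) - 3exp(-25t)sin(5x)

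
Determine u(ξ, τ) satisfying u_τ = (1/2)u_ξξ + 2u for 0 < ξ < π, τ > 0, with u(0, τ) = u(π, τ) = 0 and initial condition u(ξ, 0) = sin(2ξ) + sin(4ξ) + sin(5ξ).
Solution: Substitute u = exp(2τ)w, i.e. w = exp(-2τ)u.
By the product rule, u_τ = exp(2τ)(w_τ + 2w), u_ξξ = exp(2τ)w_ξξ.
Substituting into the PDE and dividing by exp(2τ): w_τ + 2w = (1/2)w_ξξ + 2w.
The lower-order terms cancel, leaving the standard heat equation w_τ = (1/2)w_ξξ.
Initial data for w: w(ξ,0) = u(ξ,0) = sin(2ξ) + sin(4ξ) + sin(5ξ). The boundary conditions carry over: w(0,τ) = w(π,τ) = 0.
Solve for w:
  Using separation of variables w = X(ξ)T(τ):
  Eigenfunctions: sin(nξ), n = 1, 2, 3, ...
  General solution: w(ξ, τ) = Σ c_n sin(nξ) exp(-n² τ/2)
  Matching w(ξ,0) = sin(2ξ) + sin(4ξ) + sin(5ξ) term by term: c_2=1, c_4=1, c_5=1.
Hence w(ξ,τ) = exp(-2τ)sin(2ξ) + exp(-8τ)sin(4ξ) + exp(-25τ/2)sin(5ξ).
Transform back: u(ξ,τ) = exp(2τ)w(ξ,τ).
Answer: u(ξ, τ) = sin(2ξ) + exp(-6τ)sin(4ξ) + exp(-21τ/2)sin(5ξ)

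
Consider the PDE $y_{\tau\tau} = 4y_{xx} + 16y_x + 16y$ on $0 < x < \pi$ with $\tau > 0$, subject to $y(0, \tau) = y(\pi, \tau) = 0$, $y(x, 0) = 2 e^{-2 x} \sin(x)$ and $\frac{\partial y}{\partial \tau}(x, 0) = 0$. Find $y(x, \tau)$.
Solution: Substitute $y = e^{-2x}u$.
Then $y_x = e^{-2x}(u_x - 2u)$, $y_{xx} = e^{-2x}(u_{xx} - 4u_x + 4u)$, $y_{\tau\tau} = e^{-2x}u_{\tau\tau}$; substituting and dividing by $e^{-2x}$, the lower-order terms cancel: $u_{\tau\tau} = 4u_{xx}$ (standard wave equation).
Data for $u$: $u(x,0) = e^{2x}y(x,0) = 2 \sin(x)$; $u_{\tau}(x,0) = e^{2x}y_{\tau}(x,0) = 0$. The boundary conditions carry over: $u(0,\tau) = u(\pi,\tau) = 0$.
Separating variables: $u = \sum [A_n \cos(\omega_n \tau) + B_n \sin(\omega_n \tau)] \sin(nx)$, $\omega_n = 2n$. From ICs: $A_1=2$.
So $u(x,\tau) = 2 \sin(x) \cos(2 \tau)$, and $y(x,\tau) = e^{-2x}u(x,\tau)$.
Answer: $y(x, \tau) = 2 e^{-2 x} \sin(x) \cos(2 \tau)$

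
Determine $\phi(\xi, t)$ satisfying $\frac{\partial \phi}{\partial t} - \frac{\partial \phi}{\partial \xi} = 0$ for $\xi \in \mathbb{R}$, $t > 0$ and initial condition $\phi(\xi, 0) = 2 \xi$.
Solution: By method of characteristics (waves move left with speed 1):
Along characteristics $\xi + t =$ const, $\phi$ is constant, so $\phi(\xi,t) = f(\xi + t)$ with $f = \phi( \cdot , 0)$.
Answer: $\phi(\xi, t) = 2 \xi + 2 t$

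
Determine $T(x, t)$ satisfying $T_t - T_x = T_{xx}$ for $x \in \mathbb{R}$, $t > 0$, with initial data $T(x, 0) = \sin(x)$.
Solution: Change to a moving frame: let $\eta = x + t$, $\sigma = t$ and write $T(x,t) = u(\eta,\sigma)$.
By the chain rule $T_t = u_{\sigma} + u_{\eta}$, $T_x = u_{\eta}$, $T_{xx} = u_{\eta\eta}$.
Then $T_t - T_x = u_{\sigma}$: the advection term cancels and the PDE becomes the heat equation $u_{\sigma} = u_{\eta\eta}$ on $\eta \in \mathbb{R}$.
Initial data: $u(\eta,0) = T(\eta,0) = \sin(\eta)$.
On $\eta \in \mathbb{R}$ each mode satisfies $(\sin(n\eta))'' = -n^2 \sin(n\eta)$, so $e^{-n^2\sigma} \sin(n\eta)$ solves the heat equation; by superposition $u(\eta,\sigma) = \sum c_n e^{-n^2\sigma} \sin(n\eta)$.
Reading off the coefficients: $c_1=1$, so $u(\eta,\sigma) = e^{-\sigma} \sin(\eta)$.
Substituting back $\eta = x + t$, $\sigma = t$: $T(x,t) = u(x + t, t)$.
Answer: $T(x, t) = e^{-t} \sin(t + x)$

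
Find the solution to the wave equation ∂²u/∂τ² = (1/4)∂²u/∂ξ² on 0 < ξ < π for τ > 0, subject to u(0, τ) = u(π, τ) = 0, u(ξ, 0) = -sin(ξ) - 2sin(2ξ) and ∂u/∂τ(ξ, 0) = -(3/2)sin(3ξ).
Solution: Separating variables: u = Σ [A_n cos(ω_n τ) + B_n sin(ω_n τ)] sin(nξ), ω_n = n/2. From ICs (B_n = velocity coefficient / ω_n): A_1=-1, A_2=-2, B_3=-1.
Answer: u(ξ, τ) = -sin(ξ)cos(τ/2) - 2sin(2ξ)cos(τ) - sin(3ξ)sin(3τ/2)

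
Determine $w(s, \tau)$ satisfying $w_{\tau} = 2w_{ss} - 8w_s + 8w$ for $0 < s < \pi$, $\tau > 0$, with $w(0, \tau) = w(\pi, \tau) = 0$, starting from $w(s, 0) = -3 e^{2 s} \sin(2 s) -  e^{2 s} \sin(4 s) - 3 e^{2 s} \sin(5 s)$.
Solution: Substitute $w = e^{2s}u$, i.e. $u = e^{-2s}w$.
By the product rule, $w_s = e^{2s}(u_s + 2u)$, $w_{ss} = e^{2s}(u_{ss} + 4u_s + 4u)$, $w_{\tau} = e^{2s}u_{\tau}$.
Substituting into the PDE and dividing by $e^{2s}$: $u_{\tau} = 2(u_{ss} + 4u_s + 4u) - 8(u_s + 2u) + 8u$.
The lower-order terms cancel, leaving the standard heat equation $u_{\tau} = 2u_{ss}$.
Initial data for $u$: $u(s,0) = e^{-2s}w(s,0) = -3 \sin(2 s) - \sin(4 s) - 3 \sin(5 s)$. The boundary conditions carry over: $u(0,\tau) = u(\pi,\tau) = 0$.
Solve for $u$:
  Using separation of variables $u = X(s)T(\tau)$:
  Eigenfunctions: $\sin(ns)$, $n = 1, 2, 3, \ldots$
  General solution: $u(s, \tau) = \sum c_n \sin(ns) e^{-2n^2 \tau}$
  Matching $u(s,0) = -3 \sin(2 s) - \sin(4 s) - 3 \sin(5 s)$ term by term: $c_2=-3, c_4=-1, c_5=-3$.
Hence $u(s,\tau) = -3 e^{-8 \tau} \sin(2 s) - e^{-32 \tau} \sin(4 s) - 3 e^{-50 \tau} \sin(5 s)$.
Transform back: $w(s,\tau) = e^{2s}u(s,\tau)$.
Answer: $w(s, \tau) = -3 e^{-8 \tau} e^{2 s} \sin(2 s) -  e^{-32 \tau} e^{2 s} \sin(4 s) - 3 e^{-50 \tau} e^{2 s} \sin(5 s)$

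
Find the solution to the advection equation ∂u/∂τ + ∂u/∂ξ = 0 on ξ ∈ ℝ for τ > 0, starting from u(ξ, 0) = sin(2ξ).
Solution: By method of characteristics (waves move right with speed 1):
Along characteristics ξ - τ = const, u is constant, so u(ξ,τ) = f(ξ - τ) with f = u(·, 0).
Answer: u(ξ, τ) = sin(2ξ - 2τ)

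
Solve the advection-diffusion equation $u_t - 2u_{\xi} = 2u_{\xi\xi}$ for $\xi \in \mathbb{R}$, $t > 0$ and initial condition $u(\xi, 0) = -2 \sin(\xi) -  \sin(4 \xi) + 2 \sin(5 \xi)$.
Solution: Moving frame: $\eta = \xi + 2t$, $\sigma = t$, $u = w(\eta,\sigma)$, so $u_t = w_{\sigma} + 2w_{\eta}$ and $u_{\xi\xi} = w_{\eta\eta}$.
Hence $u_t - 2u_{\xi} = w_{\sigma}$ and the PDE becomes the heat equation $w_{\sigma} = 2w_{\eta\eta}$ on $\eta \in \mathbb{R}$.
Initial data: $w(\eta,0) = u(\eta,0) = -2 \sin(\eta) - \sin(4 \eta) + 2 \sin(5 \eta)$. Each mode $\sin(n\eta)$ decays as $e^{-2n^2\sigma}$ on $\mathbb{R}$, so $w(\eta,\sigma) = \sum c_n e^{-2n^2\sigma} \sin(n\eta)$ with $c_1=-2, c_4=-1, c_5=2$: $w(\eta,\sigma) = -2 e^{-2 \sigma} \sin(\eta) - e^{-32 \sigma} \sin(4 \eta) + 2 e^{-50 \sigma} \sin(5 \eta)$.
Substituting back: $u(\xi,t) = w(\xi + 2t, t)$.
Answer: $u(\xi, t) = -2 e^{-2 t} \sin(\xi + 2 t) -  e^{-32 t} \sin(4 \xi + 8 t) + 2 e^{-50 t} \sin(5 \xi + 10 t)$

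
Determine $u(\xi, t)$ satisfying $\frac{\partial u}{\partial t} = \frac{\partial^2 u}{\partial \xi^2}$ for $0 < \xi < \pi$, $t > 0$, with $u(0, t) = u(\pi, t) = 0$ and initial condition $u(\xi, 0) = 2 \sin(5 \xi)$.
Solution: Separating variables: $u = \sum c_n e^{-n^2t} \sin(n\xi)$. From $u(\xi,0) = 2 \sin(5 \xi)$: $c_5=2$.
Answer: $u(\xi, t) = 2 e^{-25 t} \sin(5 \xi)$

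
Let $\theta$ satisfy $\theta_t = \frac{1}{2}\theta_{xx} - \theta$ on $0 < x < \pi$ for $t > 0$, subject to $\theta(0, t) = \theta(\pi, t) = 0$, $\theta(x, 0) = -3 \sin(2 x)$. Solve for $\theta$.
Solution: Substitute $\theta = e^{-t}u$.
Then $\theta_t = e^{-t}(u_t - u)$, $\theta_{xx} = e^{-t}u_{xx}$; substituting and dividing by $e^{-t}$, the lower-order terms cancel: $u_t = \frac{1}{2}u_{xx}$ (standard heat equation).
Data for $u$: $u(x,0) = \theta(x,0) = -3 \sin(2 x)$. The boundary conditions carry over: $u(0,t) = u(\pi,t) = 0$.
Separating variables: $u = \sum c_n e^{-n^2t/2} \sin(nx)$. From $u(x,0) = -3 \sin(2 x)$: $c_2=-3$.
So $u(x,t) = -3 e^{-2 t} \sin(2 x)$, and $\theta(x,t) = e^{-t}u(x,t)$.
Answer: $\theta(x, t) = -3 e^{-3 t} \sin(2 x)$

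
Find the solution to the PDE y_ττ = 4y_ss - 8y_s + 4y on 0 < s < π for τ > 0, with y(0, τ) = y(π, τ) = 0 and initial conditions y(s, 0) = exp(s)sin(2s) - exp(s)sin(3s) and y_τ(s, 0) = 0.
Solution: Substitute y = exp(s)u, i.e. u = exp(-s)y.
By the product rule, y_s = exp(s)(u_s + u), y_ss = exp(s)(u_ss + 2u_s + u), y_ττ = exp(s)u_ττ.
Substituting into the PDE and dividing by exp(s): u_ττ = 4(u_ss + 2u_s + u) - 8(u_s + u) + 4u.
The lower-order terms cancel, leaving the standard wave equation u_ττ = 4u_ss.
Initial data for u: u(s,0) = exp(-s)y(s,0) = sin(2s) - sin(3s); u_τ(s,0) = exp(-s)y_τ(s,0) = 0. The boundary conditions carry over: u(0,τ) = u(π,τ) = 0.
Solve for u:
  Using separation of variables u = X(s)T(τ):
  Eigenfunctions: sin(ns), n = 1, 2, 3, ...
  General solution: u(s, τ) = Σ [A_n cos(2n τ) + B_n sin(2n τ)] sin(ns)
  From u(s,0) = sin(2s) - sin(3s): A_2=1, A_3=-1. From u_τ(s,0) = 0: all B_n = 0.
Hence u(s,τ) = sin(2s)cos(4τ) - sin(3s)cos(6τ).
Transform back: y(s,τ) = exp(s)u(s,τ).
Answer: y(s, τ) = exp(s)sin(2s)cos(4τ) - exp(s)sin(3s)cos(6τ)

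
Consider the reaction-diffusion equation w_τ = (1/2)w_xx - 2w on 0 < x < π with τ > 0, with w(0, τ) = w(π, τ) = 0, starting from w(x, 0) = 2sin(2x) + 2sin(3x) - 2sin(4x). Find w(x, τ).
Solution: Substitute w = exp(-2τ)u.
Then w_τ = exp(-2τ)(u_τ - 2u), w_xx = exp(-2τ)u_xx; substituting and dividing by exp(-2τ), the lower-order terms cancel: u_τ = (1/2)u_xx (standard heat equation).
Data for u: u(x,0) = w(x,0) = 2sin(2x) + 2sin(3x) - 2sin(4x). The boundary conditions carry over: u(0,τ) = u(π,τ) = 0.
Separating variables: u = Σ c_n exp(-n²τ/2) sin(nx). From u(x,0) = 2sin(2x) + 2sin(3x) - 2sin(4x): c_2=2, c_3=2, c_4=-2.
So u(x,τ) = 2exp(-2τ)sin(2x) - 2exp(-8τ)sin(4x) + 2exp(-9τ/2)sin(3x), and w(x,τ) = exp(-2τ)u(x,τ).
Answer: w(x, τ) = 2exp(-4τ)sin(2x) - 2exp(-10τ)sin(4x) + 2exp(-13τ/2)sin(3x)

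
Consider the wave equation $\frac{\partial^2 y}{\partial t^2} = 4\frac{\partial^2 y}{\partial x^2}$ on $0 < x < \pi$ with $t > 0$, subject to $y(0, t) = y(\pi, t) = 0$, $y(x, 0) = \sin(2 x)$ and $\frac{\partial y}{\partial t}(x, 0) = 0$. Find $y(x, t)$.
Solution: Separating variables: $y = \sum [A_n \cos(\omega_n t) + B_n \sin(\omega_n t)] \sin(nx)$, $\omega_n = 2n$. From ICs: $A_2=1$.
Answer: $y(x, t) = \sin(2 x) \cos(4 t)$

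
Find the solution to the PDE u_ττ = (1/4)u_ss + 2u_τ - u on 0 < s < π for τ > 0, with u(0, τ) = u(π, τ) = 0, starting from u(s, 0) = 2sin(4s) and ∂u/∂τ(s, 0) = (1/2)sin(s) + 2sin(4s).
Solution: Substitute u = exp(τ)w.
Then u_τ = exp(τ)(w_τ + w), u_ττ = exp(τ)(w_ττ + 2w_τ + w), u_ss = exp(τ)w_ss; substituting and dividing by exp(τ), the lower-order terms cancel: w_ττ = (1/4)w_ss (standard wave equation).
Data for w: w(s,0) = u(s,0) = 2sin(4s); w_τ(s,0) = u_τ(s,0) - u(s,0) = (1/2)sin(s). The boundary conditions carry over: w(0,τ) = w(π,τ) = 0.
Separating variables: w = Σ [A_n cos(ω_n τ) + B_n sin(ω_n τ)] sin(ns), ω_n = n/2. From ICs (B_n = velocity coefficient / ω_n): A_4=2, B_1=1.
So w(s,τ) = sin(s)sin(τ/2) + 2sin(4s)cos(2τ), and u(s,τ) = exp(τ)w(s,τ).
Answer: u(s, τ) = exp(τ)sin(s)sin(τ/2) + 2exp(τ)sin(4s)cos(2τ)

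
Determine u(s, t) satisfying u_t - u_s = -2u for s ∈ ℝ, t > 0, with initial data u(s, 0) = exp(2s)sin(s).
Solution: Substitute u = exp(2s)w.
Then u_s = exp(2s)(w_s + 2w), u_t = exp(2s)w_t; substituting and dividing by exp(2s), the lower-order terms cancel: w_t - w_s = 0 (standard advection equation).
Data for w: w(s,0) = exp(-2s)u(s,0) = sin(s).
By characteristics (ds/dt = -1), w(s,t) = f(s + t) with f = w(·, 0).
So w(s,t) = sin(s + t), and u(s,t) = exp(2s)w(s,t).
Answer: u(s, t) = exp(2s)sin(s + t)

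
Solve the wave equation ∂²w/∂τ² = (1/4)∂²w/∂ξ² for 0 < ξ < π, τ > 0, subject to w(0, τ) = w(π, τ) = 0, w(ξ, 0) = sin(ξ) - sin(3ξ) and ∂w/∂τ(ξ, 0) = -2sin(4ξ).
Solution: Using separation of variables w = X(ξ)T(τ):
Eigenfunctions: sin(nξ), n = 1, 2, 3, ...
General solution: w(ξ, τ) = Σ [A_n cos(n τ/2) + B_n sin(n τ/2)] sin(nξ)
From w(ξ,0) = sin(ξ) - sin(3ξ): A_1=1, A_3=-1. From w_τ(ξ,0) = -2sin(4ξ), using w_τ(ξ,0) = Σ ω_n B_n sin(nξ) with ω_n = n/2: B_4 = (-2)/2 = -1.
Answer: w(ξ, τ) = sin(ξ)cos(τ/2) - sin(3ξ)cos(3τ/2) - sin(4ξ)sin(2τ)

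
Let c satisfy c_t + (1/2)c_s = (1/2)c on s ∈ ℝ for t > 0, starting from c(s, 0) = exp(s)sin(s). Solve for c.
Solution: Substitute c = exp(s)u, i.e. u = exp(-s)c.
By the product rule, c_s = exp(s)(u_s + u), c_t = exp(s)u_t.
Substituting into the PDE and dividing by exp(s): u_t + (1/2)(u_s + u) = (1/2)u.
The lower-order terms cancel, leaving the standard advection equation u_t + (1/2)u_s = 0.
Initial data for u: u(s,0) = exp(-s)c(s,0) = sin(s).
Solve for u:
  By method of characteristics (waves move right with speed 1/2):
  Along characteristics s - (1/2)t = const, u is constant, so u(s,t) = f(s - (1/2)t) with f = u(·, 0).
Hence u(s,t) = sin(s - t/2).
Transform back: c(s,t) = exp(s)u(s,t).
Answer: c(s, t) = exp(s)sin(s - t/2)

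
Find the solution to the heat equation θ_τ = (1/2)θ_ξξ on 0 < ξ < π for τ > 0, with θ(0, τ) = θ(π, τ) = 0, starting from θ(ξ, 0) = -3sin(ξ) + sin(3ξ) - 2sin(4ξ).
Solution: Using separation of variables θ = X(ξ)G(τ):
Eigenfunctions: sin(nξ), n = 1, 2, 3, ...
General solution: θ(ξ, τ) = Σ c_n sin(nξ) exp(-n² τ/2)
Matching θ(ξ,0) = -3sin(ξ) + sin(3ξ) - 2sin(4ξ) term by term: c_1=-3, c_3=1, c_4=-2.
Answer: θ(ξ, τ) = -2exp(-8τ)sin(4ξ) - 3exp(-τ/2)sin(ξ) + exp(-9τ/2)sin(3ξ)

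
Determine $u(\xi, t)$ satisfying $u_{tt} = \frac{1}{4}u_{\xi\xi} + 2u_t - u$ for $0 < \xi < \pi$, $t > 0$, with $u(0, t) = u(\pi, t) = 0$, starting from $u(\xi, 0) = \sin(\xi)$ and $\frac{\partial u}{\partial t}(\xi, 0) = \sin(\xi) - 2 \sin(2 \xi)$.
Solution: Substitute $u = e^{t}w$.
Then $u_t = e^{t}(w_t + w)$, $u_{tt} = e^{t}(w_{tt} + 2w_t + w)$, $u_{\xi\xi} = e^{t}w_{\xi\xi}$; substituting and dividing by $e^{t}$, the lower-order terms cancel: $w_{tt} = \frac{1}{4}w_{\xi\xi}$ (standard wave equation).
Data for $w$: $w(\xi,0) = u(\xi,0) = \sin(\xi)$; $w_t(\xi,0) = u_t(\xi,0) - u(\xi,0) = -2 \sin(2 \xi)$. The boundary conditions carry over: $w(0,t) = w(\pi,t) = 0$.
Separating variables: $w = \sum [A_n \cos(\omega_n t) + B_n \sin(\omega_n t)] \sin(n\xi)$, $\omega_n = n/2$. From ICs ($B_n$ = velocity coefficient / $\omega_n$): $A_1=1, B_2=-2$.
So $w(\xi,t) = -2 \sin(t) \sin(2 \xi) + \sin(\xi) \cos(t/2)$, and $u(\xi,t) = e^{t}w(\xi,t)$.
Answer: $u(\xi, t) = e^{t} \sin(\xi) \cos(t/2) - 2 e^{t} \sin(2 \xi) \sin(t)$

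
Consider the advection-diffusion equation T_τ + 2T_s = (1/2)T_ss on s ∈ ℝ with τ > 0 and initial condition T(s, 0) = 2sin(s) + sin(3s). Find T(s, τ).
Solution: Moving frame: η = s - 2τ, σ = τ, T = u(η,σ), so T_τ = u_σ - 2u_η and T_ss = u_ηη.
Hence T_τ + 2T_s = u_σ and the PDE becomes the heat equation u_σ = (1/2)u_ηη on η ∈ ℝ.
Initial data: u(η,0) = T(η,0) = 2sin(η) + sin(3η). Each mode sin(nη) decays as exp(-n²σ/2) on ℝ, so u(η,σ) = Σ c_n exp(-n²σ/2) sin(nη) with c_1=2, c_3=1: u(η,σ) = 2exp(-σ/2)sin(η) + exp(-9σ/2)sin(3η).
Substituting back: T(s,τ) = u(s - 2τ, τ).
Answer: T(s, τ) = 2exp(-τ/2)sin(s - 2τ) + exp(-9τ/2)sin(3s - 6τ)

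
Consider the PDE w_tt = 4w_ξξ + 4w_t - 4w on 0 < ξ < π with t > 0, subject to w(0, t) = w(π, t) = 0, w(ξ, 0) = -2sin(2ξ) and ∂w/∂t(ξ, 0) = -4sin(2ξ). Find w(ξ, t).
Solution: Substitute w = exp(2t)u, i.e. u = exp(-2t)w.
By the product rule, w_t = exp(2t)(u_t + 2u), w_tt = exp(2t)(u_tt + 4u_t + 4u), w_ξξ = exp(2t)u_ξξ.
Substituting into the PDE and dividing by exp(2t): u_tt + 4u_t + 4u = 4u_ξξ + 4(u_t + 2u) - 4u.
The lower-order terms cancel, leaving the standard wave equation u_tt = 4u_ξξ.
Initial data for u: u(ξ,0) = w(ξ,0) = -2sin(2ξ); u_t(ξ,0) = w_t(ξ,0) - 2w(ξ,0) = 0. The boundary conditions carry over: u(0,t) = u(π,t) = 0.
Solve for u:
  Using separation of variables u = X(ξ)T(t):
  Eigenfunctions: sin(nξ), n = 1, 2, 3, ...
  General solution: u(ξ, t) = Σ [A_n cos(2n t) + B_n sin(2n t)] sin(nξ)
  From u(ξ,0) = -2sin(2ξ): A_2=-2. From u_t(ξ,0) = 0: all B_n = 0.
Hence u(ξ,t) = -2sin(2ξ)cos(4t).
Transform back: w(ξ,t) = exp(2t)u(ξ,t).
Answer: w(ξ, t) = -2exp(2t)sin(2ξ)cos(4t)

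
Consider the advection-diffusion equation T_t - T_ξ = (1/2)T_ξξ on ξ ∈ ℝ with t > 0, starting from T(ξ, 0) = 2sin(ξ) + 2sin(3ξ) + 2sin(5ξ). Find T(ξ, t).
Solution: Change to a moving frame: let η = ξ + t, σ = t and write T(ξ,t) = u(η,σ).
By the chain rule T_t = u_σ + u_η, T_ξ = u_η, T_ξξ = u_ηη.
Then T_t - T_ξ = u_σ: the advection term cancels and the PDE becomes the heat equation u_σ = (1/2)u_ηη on η ∈ ℝ.
Initial data: u(η,0) = T(η,0) = 2sin(η) + 2sin(3η) + 2sin(5η).
On η ∈ ℝ each mode satisfies (sin(nη))″ = -n² sin(nη), so exp(-n²σ/2) sin(nη) solves the heat equation; by superposition u(η,σ) = Σ c_n exp(-n²σ/2) sin(nη).
Reading off the coefficients: c_1=2, c_3=2, c_5=2, so u(η,σ) = 2exp(-σ/2)sin(η) + 2exp(-9σ/2)sin(3η) + 2exp(-25σ/2)sin(5η).
Substituting back η = ξ + t, σ = t: T(ξ,t) = u(ξ + t, t).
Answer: T(ξ, t) = 2exp(-t/2)sin(t + ξ) + 2exp(-9t/2)sin(3t + 3ξ) + 2exp(-25t/2)sin(5t + 5ξ)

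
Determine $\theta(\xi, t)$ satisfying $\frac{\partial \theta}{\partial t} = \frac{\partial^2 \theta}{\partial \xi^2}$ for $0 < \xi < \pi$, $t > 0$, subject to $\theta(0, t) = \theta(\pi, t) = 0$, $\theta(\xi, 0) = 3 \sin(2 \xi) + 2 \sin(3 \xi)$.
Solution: Using separation of variables $\theta = X(\xi)G(t)$:
Eigenfunctions: $\sin(n\xi)$, $n = 1, 2, 3, \ldots$
General solution: $\theta(\xi, t) = \sum c_n \sin(n\xi) e^{-n^2 t}$
Matching $\theta(\xi,0) = 3 \sin(2 \xi) + 2 \sin(3 \xi)$ term by term: $c_2=3, c_3=2$.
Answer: $\theta(\xi, t) = 3 e^{-4 t} \sin(2 \xi) + 2 e^{-9 t} \sin(3 \xi)$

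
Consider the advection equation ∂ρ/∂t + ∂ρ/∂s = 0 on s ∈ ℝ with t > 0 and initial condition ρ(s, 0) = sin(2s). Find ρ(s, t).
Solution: By method of characteristics (waves move right with speed 1):
Along characteristics s - t = const, ρ is constant, so ρ(s,t) = f(s - t) with f = ρ(·, 0).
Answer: ρ(s, t) = sin(2s - 2t)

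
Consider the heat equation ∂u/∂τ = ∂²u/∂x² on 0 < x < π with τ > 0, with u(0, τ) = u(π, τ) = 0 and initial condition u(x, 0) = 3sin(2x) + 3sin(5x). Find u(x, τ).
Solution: Separating variables: u = Σ c_n exp(-n²τ) sin(nx). From u(x,0) = 3sin(2x) + 3sin(5x): c_2=3, c_5=3.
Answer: u(x, τ) = 3exp(-4τ)sin(2x) + 3exp(-25τ)sin(5x)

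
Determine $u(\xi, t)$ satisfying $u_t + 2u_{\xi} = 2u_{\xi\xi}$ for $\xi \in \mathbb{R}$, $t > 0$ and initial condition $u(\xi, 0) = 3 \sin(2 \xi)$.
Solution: Moving frame: $\eta = \xi - 2t$, $\sigma = t$, $u = w(\eta,\sigma)$, so $u_t = w_{\sigma} - 2w_{\eta}$ and $u_{\xi\xi} = w_{\eta\eta}$.
Hence $u_t + 2u_{\xi} = w_{\sigma}$ and the PDE becomes the heat equation $w_{\sigma} = 2w_{\eta\eta}$ on $\eta \in \mathbb{R}$.
Initial data: $w(\eta,0) = u(\eta,0) = 3 \sin(2 \eta)$. Each mode $\sin(n\eta)$ decays as $e^{-2n^2\sigma}$ on $\mathbb{R}$, so $w(\eta,\sigma) = \sum c_n e^{-2n^2\sigma} \sin(n\eta)$ with $c_2=3$: $w(\eta,\sigma) = 3 e^{-8 \sigma} \sin(2 \eta)$.
Substituting back: $u(\xi,t) = w(\xi - 2t, t)$.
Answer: $u(\xi, t) = 3 e^{-8 t} \sin(2 \xi - 4 t)$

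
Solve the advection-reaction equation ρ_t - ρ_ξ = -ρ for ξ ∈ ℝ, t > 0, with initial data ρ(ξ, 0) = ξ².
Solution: Substitute ρ = exp(-t)u.
Then ρ_t = exp(-t)(u_t - u), ρ_ξ = exp(-t)u_ξ; substituting and dividing by exp(-t), the lower-order terms cancel: u_t - u_ξ = 0 (standard advection equation).
Data for u: u(ξ,0) = ρ(ξ,0) = ξ².
By characteristics (dξ/dt = -1), u(ξ,t) = f(ξ + t) with f = u(·, 0).
So u(ξ,t) = t² + 2tξ + ξ², and ρ(ξ,t) = exp(-t)u(ξ,t).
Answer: ρ(ξ, t) = t²exp(-t) + 2tξexp(-t) + ξ²exp(-t)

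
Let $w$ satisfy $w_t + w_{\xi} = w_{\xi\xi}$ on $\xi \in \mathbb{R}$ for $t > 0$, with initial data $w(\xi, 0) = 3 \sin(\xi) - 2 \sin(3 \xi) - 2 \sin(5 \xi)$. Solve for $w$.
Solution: Change to a moving frame: let $\eta = \xi - t$, $\sigma = t$ and write $w(\xi,t) = u(\eta,\sigma)$.
By the chain rule $w_t = u_{\sigma} - u_{\eta}$, $w_{\xi} = u_{\eta}$, $w_{\xi\xi} = u_{\eta\eta}$.
Then $w_t + w_{\xi} = u_{\sigma}$: the advection term cancels and the PDE becomes the heat equation $u_{\sigma} = u_{\eta\eta}$ on $\eta \in \mathbb{R}$.
Initial data: $u(\eta,0) = w(\eta,0) = 3 \sin(\eta) - 2 \sin(3 \eta) - 2 \sin(5 \eta)$.
On $\eta \in \mathbb{R}$ each mode satisfies $(\sin(n\eta))'' = -n^2 \sin(n\eta)$, so $e^{-n^2\sigma} \sin(n\eta)$ solves the heat equation; by superposition $u(\eta,\sigma) = \sum c_n e^{-n^2\sigma} \sin(n\eta)$.
Reading off the coefficients: $c_1=3, c_3=-2, c_5=-2$, so $u(\eta,\sigma) = 3 e^{-\sigma} \sin(\eta) - 2 e^{-9 \sigma} \sin(3 \eta) - 2 e^{-25 \sigma} \sin(5 \eta)$.
Substituting back $\eta = \xi - t$, $\sigma = t$: $w(\xi,t) = u(\xi - t, t)$.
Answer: $w(\xi, t) = 3 e^{-t} \sin(\xi - t) - 2 e^{-9 t} \sin(3 \xi - 3 t) - 2 e^{-25 t} \sin(5 \xi - 5 t)$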